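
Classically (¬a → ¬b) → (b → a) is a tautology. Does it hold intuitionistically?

No

This is the converse of contraposition, which is not intuitionistically valid.
A Kripke countermodel: worlds u0, u1; order generated by u0 ≤ u1; atoms true at each world — u0:{b}; u1:{a,b}.
u0 ⊮ (¬a → ¬b) → (b → a): already at u0 itself, u0 ⊩ ¬a → ¬b but u0 ⊮ b → a.
u0 ⊮ b → a: already at u0 itself, u0 ⊩ b but u0 ⊮ a.
u0 lacks atom a, so u0 ⊮ a.
So the root u0 does not force the formula.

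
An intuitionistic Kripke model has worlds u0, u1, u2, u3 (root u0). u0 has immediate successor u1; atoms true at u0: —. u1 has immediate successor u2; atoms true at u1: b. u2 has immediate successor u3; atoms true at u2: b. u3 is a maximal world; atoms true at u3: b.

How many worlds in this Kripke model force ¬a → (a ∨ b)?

u0: does not force it — u0 ⊮ ¬a → (a ∨ b): already at u0 itself, u0 ⊩ ¬a but u0 ⊮ a ∨ b.
u1: forces it.
u2: forces it.
u3: forces it.
Worlds forcing the formula: {u1, u2, u3}.

3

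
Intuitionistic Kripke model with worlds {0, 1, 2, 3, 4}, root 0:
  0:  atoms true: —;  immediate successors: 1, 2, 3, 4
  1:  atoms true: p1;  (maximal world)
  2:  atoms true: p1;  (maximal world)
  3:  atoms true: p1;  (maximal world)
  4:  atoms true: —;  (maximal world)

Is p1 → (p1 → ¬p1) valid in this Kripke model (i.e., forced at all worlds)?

No

Not every world: 0 ⊮ p1 → (p1 → ¬p1).
0 ⊮ p1 → (p1 → ¬p1): at the accessible world 1, 1 ⊩ p1 but 1 ⊮ p1 → ¬p1.
1 ⊮ p1 → ¬p1: already at 1 itself, 1 ⊩ p1 but 1 ⊮ ¬p1.
1 ⊮ ¬p1 since 1 is accessible from 1 and 1 ⊩ p1.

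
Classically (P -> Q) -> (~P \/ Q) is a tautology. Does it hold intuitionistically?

This is the material-implication-as-disjunction principle, which is not intuitionistically valid.
A Kripke countermodel: worlds u0, u1; order generated by u0 <= u1; atoms true at each world — u0:{}; u1:{P,Q}.
u0 ||-/- (P -> Q) -> (~P \/ Q): already at u0 itself, u0 ||- P -> Q but u0 ||-/- ~P \/ Q.
u0 ||-/- ~P \/ Q: neither disjunct is forced at u0.
u0 ||-/- ~P since u1 is accessible from u0 and u1 ||- P.
So the root u0 does not force the formula.

No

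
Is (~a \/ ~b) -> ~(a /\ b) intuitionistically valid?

This is a constructively valid De Morgan direction (disjunction of negations to negated conjunction), which is intuitionistically derivable.
If ~a holds at a world then no accessible world forces a, hence none forces a /\ b; likewise for ~b.

Yes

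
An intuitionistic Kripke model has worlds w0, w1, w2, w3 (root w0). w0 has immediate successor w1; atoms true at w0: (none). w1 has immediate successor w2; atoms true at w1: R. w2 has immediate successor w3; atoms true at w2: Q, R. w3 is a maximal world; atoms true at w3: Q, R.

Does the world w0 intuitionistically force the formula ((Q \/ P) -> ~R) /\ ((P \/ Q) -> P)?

w0 ||-/- ((Q \/ P) -> ~R) /\ ((P \/ Q) -> P) since w0 fails (Q \/ P) -> ~R.

No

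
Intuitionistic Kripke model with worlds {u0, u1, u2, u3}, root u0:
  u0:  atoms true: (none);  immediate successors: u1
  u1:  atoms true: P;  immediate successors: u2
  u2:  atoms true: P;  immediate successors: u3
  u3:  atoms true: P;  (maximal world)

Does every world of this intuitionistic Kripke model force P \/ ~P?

Not every world: u0 ||-/- P \/ ~P.
u0 ||-/- P \/ ~P: neither disjunct is forced at u0.
u0 lacks atom P, so u0 ||-/- P.

No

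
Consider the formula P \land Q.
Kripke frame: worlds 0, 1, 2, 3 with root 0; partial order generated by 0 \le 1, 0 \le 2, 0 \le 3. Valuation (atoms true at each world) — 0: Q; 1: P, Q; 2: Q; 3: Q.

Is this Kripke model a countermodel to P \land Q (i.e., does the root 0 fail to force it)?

Yes

0 \nVdash P \land Q since 0 fails P.
So the root 0 does not force P \land Q; the model is a countermodel.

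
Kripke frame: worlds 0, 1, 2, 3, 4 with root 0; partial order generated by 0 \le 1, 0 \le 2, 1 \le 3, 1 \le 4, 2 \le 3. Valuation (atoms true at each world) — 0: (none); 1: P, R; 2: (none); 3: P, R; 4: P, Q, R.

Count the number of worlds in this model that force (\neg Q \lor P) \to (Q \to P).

0: forces it.
1: forces it.
2: forces it.
3: forces it.
4: forces it.
Worlds forcing the formula: {0, 1, 2, 3, 4}.

5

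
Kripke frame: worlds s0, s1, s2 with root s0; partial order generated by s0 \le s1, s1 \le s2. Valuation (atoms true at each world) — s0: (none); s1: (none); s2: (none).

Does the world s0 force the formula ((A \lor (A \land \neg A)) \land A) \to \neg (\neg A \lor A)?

s0 \Vdash ((A \lor (A \land \neg A)) \land A) \to \neg (\neg A \lor A) vacuously: no world accessible from s0 forces the antecedent (A \lor (A \land \neg A)) \land A.

Yes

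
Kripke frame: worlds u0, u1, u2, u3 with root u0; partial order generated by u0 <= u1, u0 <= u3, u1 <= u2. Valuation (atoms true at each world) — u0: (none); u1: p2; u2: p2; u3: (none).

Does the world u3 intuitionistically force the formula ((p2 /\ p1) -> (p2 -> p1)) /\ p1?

u3 ||-/- ((p2 /\ p1) -> (p2 -> p1)) /\ p1 since u3 fails p1.

No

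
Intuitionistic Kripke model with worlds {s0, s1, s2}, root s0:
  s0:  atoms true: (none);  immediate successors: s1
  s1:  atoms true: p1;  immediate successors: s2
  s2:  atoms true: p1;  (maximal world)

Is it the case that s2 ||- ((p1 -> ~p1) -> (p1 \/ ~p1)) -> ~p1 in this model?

No

s2 ||-/- ((p1 -> ~p1) -> (p1 \/ ~p1)) -> ~p1: already at s2 itself, s2 ||- (p1 -> ~p1) -> (p1 \/ ~p1) but s2 ||-/- ~p1.
s2 ||-/- ~p1 since s2 is accessible from s2 and s2 ||- p1.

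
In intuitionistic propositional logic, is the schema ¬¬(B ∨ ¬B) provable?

This is the double negation of excluded middle, which is intuitionistically derivable.
Assuming ¬(B ∨ ¬B): from B we'd get B ∨ ¬B, so ¬B; but then B ∨ ¬B again — contradiction. Hence ¬¬(B ∨ ¬B).

Yes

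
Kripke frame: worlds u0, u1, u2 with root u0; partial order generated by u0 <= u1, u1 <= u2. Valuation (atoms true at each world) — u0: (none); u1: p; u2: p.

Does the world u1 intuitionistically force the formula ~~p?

u1 ||- ~~p: no world accessible from u1 forces ~p.

Yes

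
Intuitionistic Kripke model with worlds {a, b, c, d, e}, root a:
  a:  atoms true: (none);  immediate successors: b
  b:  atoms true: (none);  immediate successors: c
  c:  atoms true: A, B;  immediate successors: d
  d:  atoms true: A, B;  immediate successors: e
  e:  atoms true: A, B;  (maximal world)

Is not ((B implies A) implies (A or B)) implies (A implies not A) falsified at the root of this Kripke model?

a forces not ((B implies A) implies (A or B)) implies (A implies not A) vacuously: no world accessible from a forces the antecedent not ((B implies A) implies (A or B)).
So the root a forces not ((B implies A) implies (A or B)) implies (A implies not A); the model is not a countermodel.

No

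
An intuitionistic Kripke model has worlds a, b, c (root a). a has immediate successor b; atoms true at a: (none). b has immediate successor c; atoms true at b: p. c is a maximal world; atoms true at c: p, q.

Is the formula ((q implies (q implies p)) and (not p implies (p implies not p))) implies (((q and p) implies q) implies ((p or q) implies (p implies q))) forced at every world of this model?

Not every world: a does not force ((q implies (q implies p)) and (not p implies (p implies not p))) implies (((q and p) implies q) implies ((p or q) implies (p implies q))).
a does not force ((q implies (q implies p)) and (not p implies (p implies not p))) implies (((q and p) implies q) implies ((p or q) implies (p implies q))): already at a itself, a forces (q implies (q implies p)) and (not p implies (p implies not p)) but a does not force ((q and p) implies q) implies ((p or q) implies (p implies q)).
a does not force ((q and p) implies q) implies ((p or q) implies (p implies q)): already at a itself, a forces (q and p) implies q but a does not force (p or q) implies (p implies q).
a does not force (p or q) implies (p implies q): at the accessible world b, b forces p or q but b does not force p implies q.

No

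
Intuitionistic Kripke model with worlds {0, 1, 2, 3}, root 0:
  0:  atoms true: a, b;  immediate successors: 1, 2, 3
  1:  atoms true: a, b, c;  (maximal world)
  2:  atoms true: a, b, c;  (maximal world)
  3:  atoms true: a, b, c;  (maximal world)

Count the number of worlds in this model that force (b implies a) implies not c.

0: does not force it — 0 does not force (b implies a) implies not c: already at 0 itself, 0 forces b implies a but 0 does not force not c.
1: does not force it — 1 does not force (b implies a) implies not c: already at 1 itself, 1 forces b implies a but 1 does not force not c.
2: does not force it — 2 does not force (b implies a) implies not c: already at 2 itself, 2 forces b implies a but 2 does not force not c.
3: does not force it.
Worlds forcing the formula: { }.

0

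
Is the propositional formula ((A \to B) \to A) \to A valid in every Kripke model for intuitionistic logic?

This is Peirce's law, which is not intuitionistically valid.
A Kripke countermodel: worlds w0, w1; order generated by w0 \le w1; atoms true at each world — w0:{}; w1:{A}.
w0 \nVdash ((A \to B) \to A) \to A: already at w0 itself, w0 \Vdash (A \to B) \to A but w0 \nVdash A.
w0 lacks atom A, so w0 \nVdash A.
So the root w0 does not force the formula.

No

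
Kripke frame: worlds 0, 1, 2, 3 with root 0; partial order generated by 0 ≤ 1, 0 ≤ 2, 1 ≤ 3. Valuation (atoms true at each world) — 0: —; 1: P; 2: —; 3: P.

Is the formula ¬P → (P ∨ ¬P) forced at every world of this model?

0 ⊩ ¬P → (P ∨ ¬P): every world accessible from 0 that forces ¬P (namely 2) also forces P ∨ ¬P.
Since the root 0 forces ¬P → (P ∨ ¬P) and forcing is persistent (monotone upward), every world forces it.

Yes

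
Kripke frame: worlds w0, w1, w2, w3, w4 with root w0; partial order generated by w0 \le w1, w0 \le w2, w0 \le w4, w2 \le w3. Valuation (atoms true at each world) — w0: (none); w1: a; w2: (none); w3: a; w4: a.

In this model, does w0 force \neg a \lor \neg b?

Yes

w0 \Vdash \neg a \lor \neg b via the disjunct \neg b.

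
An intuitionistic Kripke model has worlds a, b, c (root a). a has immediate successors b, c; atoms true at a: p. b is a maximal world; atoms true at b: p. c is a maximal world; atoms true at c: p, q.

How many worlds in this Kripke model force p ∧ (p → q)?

a: does not force it — a ⊮ p ∧ (p → q) since a fails p → q.
b: does not force it — b ⊮ p ∧ (p → q) since b fails p → q.
c: forces it.
Worlds forcing the formula: {c}.

1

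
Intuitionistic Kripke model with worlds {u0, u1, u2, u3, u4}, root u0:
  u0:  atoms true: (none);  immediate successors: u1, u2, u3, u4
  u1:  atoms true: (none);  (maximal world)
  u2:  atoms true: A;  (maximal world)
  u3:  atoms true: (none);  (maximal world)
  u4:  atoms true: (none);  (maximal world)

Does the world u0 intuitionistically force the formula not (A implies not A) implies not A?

u0 does not force not (A implies not A) implies not A: at the accessible world u2, u2 forces not (A implies not A) but u2 does not force not A.
u2 does not force not A since u2 is accessible from u2 and u2 forces A.

No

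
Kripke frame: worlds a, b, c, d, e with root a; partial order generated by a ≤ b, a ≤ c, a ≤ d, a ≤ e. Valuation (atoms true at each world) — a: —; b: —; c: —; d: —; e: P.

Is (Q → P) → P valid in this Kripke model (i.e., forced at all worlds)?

Not every world: a ⊮ (Q → P) → P.
a ⊮ (Q → P) → P: already at a itself, a ⊩ Q → P but a ⊮ P.
a lacks atom P, so a ⊮ P.

No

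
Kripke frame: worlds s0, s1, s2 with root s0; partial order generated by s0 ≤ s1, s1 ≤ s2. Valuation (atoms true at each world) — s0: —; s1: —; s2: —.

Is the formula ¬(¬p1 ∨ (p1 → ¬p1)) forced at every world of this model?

No

Not every world: s0 ⊮ ¬(¬p1 ∨ (p1 → ¬p1)).
s0 ⊮ ¬(¬p1 ∨ (p1 → ¬p1)) since s0 is accessible from s0 and s0 ⊩ ¬p1 ∨ (p1 → ¬p1).
s0 ⊩ ¬p1 ∨ (p1 → ¬p1) via the disjunct ¬p1.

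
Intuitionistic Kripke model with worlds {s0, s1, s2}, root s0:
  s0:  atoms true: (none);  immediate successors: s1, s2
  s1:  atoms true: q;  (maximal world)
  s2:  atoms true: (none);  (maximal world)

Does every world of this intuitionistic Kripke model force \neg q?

No

Not every world: s0 \nVdash \neg q.
s0 \nVdash \neg q since s1 is accessible from s0 and s1 \Vdash q.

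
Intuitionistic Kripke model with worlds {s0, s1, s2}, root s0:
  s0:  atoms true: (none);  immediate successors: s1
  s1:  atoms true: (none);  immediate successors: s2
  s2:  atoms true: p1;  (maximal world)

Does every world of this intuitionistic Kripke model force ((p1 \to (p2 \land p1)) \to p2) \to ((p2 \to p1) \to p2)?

No

Not every world: s0 \nVdash ((p1 \to (p2 \land p1)) \to p2) \to ((p2 \to p1) \to p2).
s0 \nVdash ((p1 \to (p2 \land p1)) \to p2) \to ((p2 \to p1) \to p2): already at s0 itself, s0 \Vdash (p1 \to (p2 \land p1)) \to p2 but s0 \nVdash (p2 \to p1) \to p2.
s0 \nVdash (p2 \to p1) \to p2: already at s0 itself, s0 \Vdash p2 \to p1 but s0 \nVdash p2.
s0 lacks atom p2, so s0 \nVdash p2.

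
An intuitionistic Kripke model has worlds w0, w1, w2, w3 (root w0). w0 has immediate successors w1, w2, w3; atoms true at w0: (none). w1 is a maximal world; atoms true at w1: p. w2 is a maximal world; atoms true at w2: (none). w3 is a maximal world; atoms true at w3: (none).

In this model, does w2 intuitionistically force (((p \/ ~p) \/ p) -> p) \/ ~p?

Yes

w2 ||- (((p \/ ~p) \/ p) -> p) \/ ~p via the disjunct ~p.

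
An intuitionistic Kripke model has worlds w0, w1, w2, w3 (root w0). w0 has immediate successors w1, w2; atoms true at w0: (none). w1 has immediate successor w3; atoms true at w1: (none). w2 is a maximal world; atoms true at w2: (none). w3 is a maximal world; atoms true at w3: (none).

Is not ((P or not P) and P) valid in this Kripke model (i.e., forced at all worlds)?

Yes

w0 forces not ((P or not P) and P): no world accessible from w0 forces (P or not P) and P.
Since the root w0 forces not ((P or not P) and P) and forcing is persistent (monotone upward), every world forces it.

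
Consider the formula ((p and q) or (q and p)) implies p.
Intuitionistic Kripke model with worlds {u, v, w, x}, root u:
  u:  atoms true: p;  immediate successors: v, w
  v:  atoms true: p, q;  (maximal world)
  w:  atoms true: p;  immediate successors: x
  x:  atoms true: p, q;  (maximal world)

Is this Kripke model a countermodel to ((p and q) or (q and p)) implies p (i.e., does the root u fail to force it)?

No

u forces ((p and q) or (q and p)) implies p: every world accessible from u that forces (p and q) or (q and p) (namely v, x) also forces p.
So the root u forces ((p and q) or (q and p)) implies p; the model is not a countermodel.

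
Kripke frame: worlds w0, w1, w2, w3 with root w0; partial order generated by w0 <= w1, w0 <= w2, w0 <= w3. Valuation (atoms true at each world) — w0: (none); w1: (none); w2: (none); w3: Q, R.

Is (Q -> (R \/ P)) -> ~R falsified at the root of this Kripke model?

Yes

w0 ||-/- (Q -> (R \/ P)) -> ~R: already at w0 itself, w0 ||- Q -> (R \/ P) but w0 ||-/- ~R.
w0 ||-/- ~R since w3 is accessible from w0 and w3 ||- R.
So the root w0 does not force (Q -> (R \/ P)) -> ~R; the model is a countermodel.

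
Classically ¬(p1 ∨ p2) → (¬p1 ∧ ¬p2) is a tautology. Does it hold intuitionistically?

Yes

This is a constructively valid De Morgan direction (negated disjunction to conjunction of negations), which is intuitionistically derivable.
From ¬(p1 ∨ p2): if p1 held then p1 ∨ p2 would, contradiction — so ¬p1; similarly ¬p2.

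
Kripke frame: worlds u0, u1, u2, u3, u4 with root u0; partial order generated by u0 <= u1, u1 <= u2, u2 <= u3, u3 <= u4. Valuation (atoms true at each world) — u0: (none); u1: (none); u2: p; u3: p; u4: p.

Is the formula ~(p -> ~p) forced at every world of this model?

u0 ||- ~(p -> ~p): no world accessible from u0 forces p -> ~p.
Since the root u0 forces ~(p -> ~p) and forcing is persistent (monotone upward), every world forces it.

Yes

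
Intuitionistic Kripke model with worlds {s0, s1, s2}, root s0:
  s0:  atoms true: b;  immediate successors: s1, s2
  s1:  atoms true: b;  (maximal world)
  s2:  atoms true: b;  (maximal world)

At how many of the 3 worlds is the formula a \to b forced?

s0: forces it.
s1: forces it.
s2: forces it.
Worlds forcing the formula: {s0, s1, s2}.

3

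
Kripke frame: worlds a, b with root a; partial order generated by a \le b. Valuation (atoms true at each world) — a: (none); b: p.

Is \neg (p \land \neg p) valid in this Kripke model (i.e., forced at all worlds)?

Yes

a \Vdash \neg (p \land \neg p): no world accessible from a forces p \land \neg p.
Since the root a forces \neg (p \land \neg p) and forcing is persistent (monotone upward), every world forces it.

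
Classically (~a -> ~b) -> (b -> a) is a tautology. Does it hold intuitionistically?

This is the converse of contraposition, which is not intuitionistically valid.
A Kripke countermodel: worlds 0, 1; order generated by 0 <= 1; atoms true at each world — 0:{b}; 1:{a,b}.
0 ||-/- (~a -> ~b) -> (b -> a): already at 0 itself, 0 ||- ~a -> ~b but 0 ||-/- b -> a.
0 ||-/- b -> a: already at 0 itself, 0 ||- b but 0 ||-/- a.
0 lacks atom a, so 0 ||-/- a.
So the root 0 does not force the formula.

No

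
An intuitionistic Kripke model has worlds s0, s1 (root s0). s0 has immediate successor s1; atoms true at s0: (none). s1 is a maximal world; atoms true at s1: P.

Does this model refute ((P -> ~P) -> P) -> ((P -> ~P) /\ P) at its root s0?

Yes

s0 ||-/- ((P -> ~P) -> P) -> ((P -> ~P) /\ P): already at s0 itself, s0 ||- (P -> ~P) -> P but s0 ||-/- (P -> ~P) /\ P.
s0 ||-/- (P -> ~P) /\ P since s0 fails P -> ~P.
So the root s0 does not force ((P -> ~P) -> P) -> ((P -> ~P) /\ P); the model is a countermodel.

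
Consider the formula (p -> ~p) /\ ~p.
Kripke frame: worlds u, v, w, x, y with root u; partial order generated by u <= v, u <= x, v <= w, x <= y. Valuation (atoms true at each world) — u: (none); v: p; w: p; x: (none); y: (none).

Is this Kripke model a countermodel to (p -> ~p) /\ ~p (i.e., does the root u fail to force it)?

Yes

u ||-/- (p -> ~p) /\ ~p since u fails p -> ~p.
So the root u does not force (p -> ~p) /\ ~p; the model is a countermodel.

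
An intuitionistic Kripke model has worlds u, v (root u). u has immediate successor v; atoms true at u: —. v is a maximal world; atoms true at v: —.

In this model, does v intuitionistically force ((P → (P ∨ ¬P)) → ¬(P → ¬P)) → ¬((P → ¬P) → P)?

v ⊩ ((P → (P ∨ ¬P)) → ¬(P → ¬P)) → ¬((P → ¬P) → P) vacuously: no world accessible from v forces the antecedent (P → (P ∨ ¬P)) → ¬(P → ¬P).

Yes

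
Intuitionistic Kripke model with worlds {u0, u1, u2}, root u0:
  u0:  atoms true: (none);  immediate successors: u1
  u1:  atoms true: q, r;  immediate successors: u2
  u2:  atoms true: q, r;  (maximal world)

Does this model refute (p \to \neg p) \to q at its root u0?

u0 \nVdash (p \to \neg p) \to q: already at u0 itself, u0 \Vdash p \to \neg p but u0 \nVdash q.
u0 lacks atom q, so u0 \nVdash q.
So the root u0 does not force (p \to \neg p) \to q; the model is a countermodel.

Yes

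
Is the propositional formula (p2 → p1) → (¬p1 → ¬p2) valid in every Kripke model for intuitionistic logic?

Yes

This is the forward direction of contraposition, which is intuitionistically derivable.
Assume p2 → p1 and ¬p1. If p2 held then p1 would follow, contradicting ¬p1; so ¬p2.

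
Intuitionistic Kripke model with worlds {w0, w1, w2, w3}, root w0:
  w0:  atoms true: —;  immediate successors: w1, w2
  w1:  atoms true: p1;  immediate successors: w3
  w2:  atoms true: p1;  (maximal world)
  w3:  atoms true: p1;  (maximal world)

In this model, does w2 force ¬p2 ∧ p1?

Yes

w2 ⊩ ¬p2 ∧ p1 since w2 forces both conjuncts.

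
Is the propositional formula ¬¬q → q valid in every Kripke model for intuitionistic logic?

This is double-negation elimination, which is not intuitionistically valid.
A Kripke countermodel: worlds s0, s1; order generated by s0 ≤ s1; atoms true at each world — s0:{}; s1:{q}.
s0 ⊮ ¬¬q → q: already at s0 itself, s0 ⊩ ¬¬q but s0 ⊮ q.
s0 lacks atom q, so s0 ⊮ q.
So the root s0 does not force the formula.

No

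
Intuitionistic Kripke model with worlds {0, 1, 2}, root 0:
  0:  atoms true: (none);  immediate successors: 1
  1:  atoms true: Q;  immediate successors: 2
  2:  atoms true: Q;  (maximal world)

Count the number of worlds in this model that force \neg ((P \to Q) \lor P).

0: does not force it — 0 \nVdash \neg ((P \to Q) \lor P) since 0 is accessible from 0 and 0 \Vdash (P \to Q) \lor P.
1: does not force it.
2: does not force it.
Worlds forcing the formula: { }.

0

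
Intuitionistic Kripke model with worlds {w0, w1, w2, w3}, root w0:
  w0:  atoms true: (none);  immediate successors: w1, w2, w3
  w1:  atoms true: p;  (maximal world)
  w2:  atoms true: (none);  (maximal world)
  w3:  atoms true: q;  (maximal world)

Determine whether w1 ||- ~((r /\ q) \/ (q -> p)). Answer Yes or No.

w1 ||-/- ~((r /\ q) \/ (q -> p)) since w1 is accessible from w1 and w1 ||- (r /\ q) \/ (q -> p).
w1 ||- (r /\ q) \/ (q -> p) via the disjunct q -> p.

No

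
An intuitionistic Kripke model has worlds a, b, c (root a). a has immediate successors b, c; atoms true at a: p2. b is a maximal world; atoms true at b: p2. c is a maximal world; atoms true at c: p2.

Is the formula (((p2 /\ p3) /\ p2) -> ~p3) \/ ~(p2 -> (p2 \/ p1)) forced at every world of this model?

Yes

a ||- (((p2 /\ p3) /\ p2) -> ~p3) \/ ~(p2 -> (p2 \/ p1)) via the disjunct ((p2 /\ p3) /\ p2) -> ~p3.
Since the root a forces (((p2 /\ p3) /\ p2) -> ~p3) \/ ~(p2 -> (p2 \/ p1)) and forcing is persistent (monotone upward), every world forces it.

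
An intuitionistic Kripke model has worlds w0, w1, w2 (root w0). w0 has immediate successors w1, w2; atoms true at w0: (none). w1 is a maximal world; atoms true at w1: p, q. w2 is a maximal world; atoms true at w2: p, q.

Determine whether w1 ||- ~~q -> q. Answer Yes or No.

Yes

w1 ||- ~~q -> q: every world accessible from w1 that forces ~~q (namely w1) also forces q.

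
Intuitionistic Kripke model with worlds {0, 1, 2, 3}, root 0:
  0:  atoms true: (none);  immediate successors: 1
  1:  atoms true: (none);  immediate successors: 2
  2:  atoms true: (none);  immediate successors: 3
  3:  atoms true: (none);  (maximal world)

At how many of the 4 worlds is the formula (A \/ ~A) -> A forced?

0

0: does not force it — 0 ||-/- (A \/ ~A) -> A: already at 0 itself, 0 ||- A \/ ~A but 0 ||-/- A.
1: does not force it — 1 ||-/- (A \/ ~A) -> A: already at 1 itself, 1 ||- A \/ ~A but 1 ||-/- A.
2: does not force it — 2 ||-/- (A \/ ~A) -> A: already at 2 itself, 2 ||- A \/ ~A but 2 ||-/- A.
3: does not force it.
Worlds forcing the formula: { }.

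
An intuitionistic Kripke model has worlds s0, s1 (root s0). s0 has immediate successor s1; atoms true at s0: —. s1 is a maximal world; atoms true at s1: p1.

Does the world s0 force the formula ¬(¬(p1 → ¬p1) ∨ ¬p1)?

s0 ⊮ ¬(¬(p1 → ¬p1) ∨ ¬p1) since s0 is accessible from s0 and s0 ⊩ ¬(p1 → ¬p1) ∨ ¬p1.
s0 ⊩ ¬(p1 → ¬p1) ∨ ¬p1 via the disjunct ¬(p1 → ¬p1).

No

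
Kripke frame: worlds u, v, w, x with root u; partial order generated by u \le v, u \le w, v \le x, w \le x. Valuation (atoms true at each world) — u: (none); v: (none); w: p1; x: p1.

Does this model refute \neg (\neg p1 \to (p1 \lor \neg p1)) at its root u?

Yes

u \nVdash \neg (\neg p1 \to (p1 \lor \neg p1)) since u is accessible from u and u \Vdash \neg p1 \to (p1 \lor \neg p1).
u \Vdash \neg p1 \to (p1 \lor \neg p1) vacuously: no world accessible from u forces the antecedent \neg p1.
So the root u does not force \neg (\neg p1 \to (p1 \lor \neg p1)); the model is a countermodel.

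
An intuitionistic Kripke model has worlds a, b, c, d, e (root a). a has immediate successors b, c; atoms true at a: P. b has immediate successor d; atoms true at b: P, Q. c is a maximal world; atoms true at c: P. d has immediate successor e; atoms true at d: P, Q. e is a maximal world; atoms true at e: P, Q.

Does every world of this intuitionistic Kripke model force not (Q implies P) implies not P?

a forces not (Q implies P) implies not P vacuously: no world accessible from a forces the antecedent not (Q implies P).
Since the root a forces not (Q implies P) implies not P and forcing is persistent (monotone upward), every world forces it.

Yes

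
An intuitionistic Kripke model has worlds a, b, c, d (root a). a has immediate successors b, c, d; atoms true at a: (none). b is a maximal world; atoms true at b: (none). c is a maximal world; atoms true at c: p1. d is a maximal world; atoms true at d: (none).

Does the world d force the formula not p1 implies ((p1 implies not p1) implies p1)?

d does not force not p1 implies ((p1 implies not p1) implies p1): already at d itself, d forces not p1 but d does not force (p1 implies not p1) implies p1.
d does not force (p1 implies not p1) implies p1: already at d itself, d forces p1 implies not p1 but d does not force p1.
d lacks atom p1, so d does not force p1.

No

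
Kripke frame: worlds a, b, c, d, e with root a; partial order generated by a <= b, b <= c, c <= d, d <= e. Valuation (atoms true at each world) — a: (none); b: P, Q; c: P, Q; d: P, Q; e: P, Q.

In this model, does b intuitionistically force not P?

No

b does not force not P since b is accessible from b and b forces P.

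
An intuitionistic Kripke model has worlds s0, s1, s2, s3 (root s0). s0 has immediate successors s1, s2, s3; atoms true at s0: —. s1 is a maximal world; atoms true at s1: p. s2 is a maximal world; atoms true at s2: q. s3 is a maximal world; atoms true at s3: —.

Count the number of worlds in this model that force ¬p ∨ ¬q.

s0: does not force it — s0 ⊮ ¬p ∨ ¬q: neither disjunct is forced at s0.
s1: forces it.
s2: forces it.
s3: forces it.
Worlds forcing the formula: {s1, s2, s3}.

3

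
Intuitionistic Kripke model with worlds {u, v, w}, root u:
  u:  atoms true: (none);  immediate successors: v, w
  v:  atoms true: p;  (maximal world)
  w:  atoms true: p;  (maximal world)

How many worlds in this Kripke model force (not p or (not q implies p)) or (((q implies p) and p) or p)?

u: does not force it — u does not force (not p or (not q implies p)) or (((q implies p) and p) or p): neither disjunct is forced at u.
v: forces it.
w: forces it.
Worlds forcing the formula: {v, w}.

2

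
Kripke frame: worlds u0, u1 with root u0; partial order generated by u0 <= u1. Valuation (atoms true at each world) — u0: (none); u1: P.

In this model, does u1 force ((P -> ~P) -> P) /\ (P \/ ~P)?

Yes

u1 ||- ((P -> ~P) -> P) /\ (P \/ ~P) since u1 forces both conjuncts.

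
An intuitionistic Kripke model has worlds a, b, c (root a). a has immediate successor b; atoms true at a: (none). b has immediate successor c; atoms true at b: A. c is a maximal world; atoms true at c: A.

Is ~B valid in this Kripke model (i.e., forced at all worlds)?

a ||- ~B: no world accessible from a forces B.
Since the root a forces ~B and forcing is persistent (monotone upward), every world forces it.

Yes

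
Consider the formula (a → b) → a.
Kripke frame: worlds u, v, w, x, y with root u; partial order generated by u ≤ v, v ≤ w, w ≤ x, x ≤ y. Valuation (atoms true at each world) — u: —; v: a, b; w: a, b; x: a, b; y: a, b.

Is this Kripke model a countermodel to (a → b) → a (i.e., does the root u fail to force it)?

u ⊮ (a → b) → a: already at u itself, u ⊩ a → b but u ⊮ a.
u lacks atom a, so u ⊮ a.
So the root u does not force (a → b) → a; the model is a countermodel.

Yes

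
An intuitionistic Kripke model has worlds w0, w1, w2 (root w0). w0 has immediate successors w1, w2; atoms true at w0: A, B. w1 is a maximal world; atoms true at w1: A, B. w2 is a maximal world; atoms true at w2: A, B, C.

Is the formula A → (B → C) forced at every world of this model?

Not every world: w0 ⊮ A → (B → C).
w0 ⊮ A → (B → C): already at w0 itself, w0 ⊩ A but w0 ⊮ B → C.
w0 ⊮ B → C: already at w0 itself, w0 ⊩ B but w0 ⊮ C.
w0 lacks atom C, so w0 ⊮ C.

No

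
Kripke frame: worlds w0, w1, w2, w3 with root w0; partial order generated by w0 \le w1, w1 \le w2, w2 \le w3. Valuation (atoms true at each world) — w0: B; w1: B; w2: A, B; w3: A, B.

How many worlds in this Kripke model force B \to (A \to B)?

w0: forces it.
w1: forces it.
w2: forces it.
w3: forces it.
Worlds forcing the formula: {w0, w1, w2, w3}.

4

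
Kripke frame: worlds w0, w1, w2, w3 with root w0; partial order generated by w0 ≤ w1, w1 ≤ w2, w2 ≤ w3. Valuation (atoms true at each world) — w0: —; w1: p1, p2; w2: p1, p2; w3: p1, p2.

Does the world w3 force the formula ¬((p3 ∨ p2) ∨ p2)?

w3 ⊮ ¬((p3 ∨ p2) ∨ p2) since w3 is accessible from w3 and w3 ⊩ (p3 ∨ p2) ∨ p2.
w3 ⊩ (p3 ∨ p2) ∨ p2 via the disjunct p3 ∨ p2.

No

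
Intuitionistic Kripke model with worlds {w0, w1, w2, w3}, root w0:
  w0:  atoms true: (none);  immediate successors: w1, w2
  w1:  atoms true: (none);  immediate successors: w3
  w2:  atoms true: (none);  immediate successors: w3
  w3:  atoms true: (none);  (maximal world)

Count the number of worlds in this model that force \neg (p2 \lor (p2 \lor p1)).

4

w0: forces it.
w1: forces it.
w2: forces it.
w3: forces it.
Worlds forcing the formula: {w0, w1, w2, w3}.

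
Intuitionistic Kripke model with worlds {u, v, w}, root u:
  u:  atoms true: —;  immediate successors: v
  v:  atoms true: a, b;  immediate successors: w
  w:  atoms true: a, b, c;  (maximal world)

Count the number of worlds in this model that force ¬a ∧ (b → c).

u: does not force it — u ⊮ ¬a ∧ (b → c) since u fails ¬a.
v: does not force it — v ⊮ ¬a ∧ (b → c) since v fails ¬a.
w: does not force it.
Worlds forcing the formula: { }.

0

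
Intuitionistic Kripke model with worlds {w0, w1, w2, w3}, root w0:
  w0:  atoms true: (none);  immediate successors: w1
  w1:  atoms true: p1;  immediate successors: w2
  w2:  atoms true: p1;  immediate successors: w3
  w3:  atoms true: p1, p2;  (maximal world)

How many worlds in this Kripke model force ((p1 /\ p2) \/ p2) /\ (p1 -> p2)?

1

w0: does not force it — w0 ||-/- ((p1 /\ p2) \/ p2) /\ (p1 -> p2) since w0 fails (p1 /\ p2) \/ p2.
w1: does not force it — w1 ||-/- ((p1 /\ p2) \/ p2) /\ (p1 -> p2) since w1 fails (p1 /\ p2) \/ p2.
w2: does not force it.
w3: forces it.
Worlds forcing the formula: {w3}.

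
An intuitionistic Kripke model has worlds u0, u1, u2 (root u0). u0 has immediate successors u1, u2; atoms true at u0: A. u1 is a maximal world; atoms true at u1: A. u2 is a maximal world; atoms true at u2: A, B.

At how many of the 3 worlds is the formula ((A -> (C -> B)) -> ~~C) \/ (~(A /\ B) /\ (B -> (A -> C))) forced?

1

u0: does not force it — u0 ||-/- ((A -> (C -> B)) -> ~~C) \/ (~(A /\ B) /\ (B -> (A -> C))): neither disjunct is forced at u0.
u1: forces it.
u2: does not force it.
Worlds forcing the formula: {u1}.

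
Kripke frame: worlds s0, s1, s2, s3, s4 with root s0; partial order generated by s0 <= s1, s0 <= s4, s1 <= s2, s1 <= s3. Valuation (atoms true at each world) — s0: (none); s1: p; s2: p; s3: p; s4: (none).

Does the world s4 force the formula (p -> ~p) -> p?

s4 ||-/- (p -> ~p) -> p: already at s4 itself, s4 ||- p -> ~p but s4 ||-/- p.
s4 lacks atom p, so s4 ||-/- p.

No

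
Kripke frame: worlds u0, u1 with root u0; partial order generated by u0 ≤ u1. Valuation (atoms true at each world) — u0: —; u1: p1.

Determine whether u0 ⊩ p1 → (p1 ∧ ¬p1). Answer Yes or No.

u0 ⊮ p1 → (p1 ∧ ¬p1): at the accessible world u1, u1 ⊩ p1 but u1 ⊮ p1 ∧ ¬p1.
u1 ⊮ p1 ∧ ¬p1 since u1 fails ¬p1.

No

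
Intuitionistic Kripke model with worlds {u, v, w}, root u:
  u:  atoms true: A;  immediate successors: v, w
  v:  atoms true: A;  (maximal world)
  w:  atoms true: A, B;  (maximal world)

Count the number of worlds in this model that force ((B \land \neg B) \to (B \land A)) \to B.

u: does not force it — u \nVdash ((B \land \neg B) \to (B \land A)) \to B: already at u itself, u \Vdash (B \land \neg B) \to (B \land A) but u \nVdash B.
v: does not force it — v \nVdash ((B \land \neg B) \to (B \land A)) \to B: already at v itself, v \Vdash (B \land \neg B) \to (B \land A) but v \nVdash B.
w: forces it.
Worlds forcing the formula: {w}.

1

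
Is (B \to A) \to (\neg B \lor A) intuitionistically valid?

This is the material-implication-as-disjunction principle, which is not intuitionistically valid.
A Kripke countermodel: worlds w0, w1; order generated by w0 \le w1; atoms true at each world — w0:{}; w1:{A,B}.
w0 \nVdash (B \to A) \to (\neg B \lor A): already at w0 itself, w0 \Vdash B \to A but w0 \nVdash \neg B \lor A.
w0 \nVdash \neg B \lor A: neither disjunct is forced at w0.
w0 \nVdash \neg B since w1 is accessible from w0 and w1 \Vdash B.
So the root w0 does not force the formula.

No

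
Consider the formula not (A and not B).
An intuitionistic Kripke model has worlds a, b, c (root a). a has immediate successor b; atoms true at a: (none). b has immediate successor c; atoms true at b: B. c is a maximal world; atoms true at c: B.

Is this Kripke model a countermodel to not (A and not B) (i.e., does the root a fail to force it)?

No

a forces not (A and not B): no world accessible from a forces A and not B.
So the root a forces not (A and not B); the model is not a countermodel.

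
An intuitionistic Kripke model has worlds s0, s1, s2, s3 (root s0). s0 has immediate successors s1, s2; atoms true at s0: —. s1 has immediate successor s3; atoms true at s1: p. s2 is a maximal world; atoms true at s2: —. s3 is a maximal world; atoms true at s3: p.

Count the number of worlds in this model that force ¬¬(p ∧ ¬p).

s0: does not force it — s0 ⊮ ¬¬(p ∧ ¬p) since s0 is accessible from s0 and s0 ⊩ ¬(p ∧ ¬p).
s1: does not force it.
s2: does not force it.
s3: does not force it.
Worlds forcing the formula: { }.

0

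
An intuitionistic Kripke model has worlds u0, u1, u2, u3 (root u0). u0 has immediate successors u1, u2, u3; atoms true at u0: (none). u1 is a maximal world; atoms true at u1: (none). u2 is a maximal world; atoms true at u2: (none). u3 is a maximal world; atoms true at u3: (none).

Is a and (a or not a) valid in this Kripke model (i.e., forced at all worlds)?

No

Not every world: u0 does not force a and (a or not a).
u0 does not force a and (a or not a) since u0 fails a.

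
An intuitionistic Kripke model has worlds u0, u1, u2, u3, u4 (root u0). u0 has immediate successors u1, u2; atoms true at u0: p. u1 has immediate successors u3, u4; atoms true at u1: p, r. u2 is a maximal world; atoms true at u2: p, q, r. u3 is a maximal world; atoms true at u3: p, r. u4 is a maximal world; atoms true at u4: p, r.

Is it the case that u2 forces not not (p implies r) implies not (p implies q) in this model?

No

u2 does not force not not (p implies r) implies not (p implies q): already at u2 itself, u2 forces not not (p implies r) but u2 does not force not (p implies q).
u2 does not force not (p implies q) since u2 is accessible from u2 and u2 forces p implies q.
u2 forces p implies q: every world accessible from u2 that forces p (namely u2) also forces q.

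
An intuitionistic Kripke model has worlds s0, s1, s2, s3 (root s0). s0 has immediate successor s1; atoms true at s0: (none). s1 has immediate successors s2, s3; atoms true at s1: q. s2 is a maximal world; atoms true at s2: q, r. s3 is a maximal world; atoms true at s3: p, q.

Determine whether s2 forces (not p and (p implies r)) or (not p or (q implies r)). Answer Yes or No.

s2 forces (not p and (p implies r)) or (not p or (q implies r)) via the disjunct not p and (p implies r).

Yes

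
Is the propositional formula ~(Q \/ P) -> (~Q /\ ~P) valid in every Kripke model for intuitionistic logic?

This is a constructively valid De Morgan direction (negated disjunction to conjunction of negations), which is intuitionistically derivable.
From ~(Q \/ P): if Q held then Q \/ P would, contradiction — so ~Q; similarly ~P.

Yes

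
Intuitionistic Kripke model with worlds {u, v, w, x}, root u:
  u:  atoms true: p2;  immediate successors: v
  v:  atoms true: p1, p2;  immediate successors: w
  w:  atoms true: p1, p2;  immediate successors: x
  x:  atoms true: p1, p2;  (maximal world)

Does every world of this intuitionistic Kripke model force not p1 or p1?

Not every world: u does not force not p1 or p1.
u does not force not p1 or p1: neither disjunct is forced at u.
u does not force not p1 since v is accessible from u and v forces p1.

No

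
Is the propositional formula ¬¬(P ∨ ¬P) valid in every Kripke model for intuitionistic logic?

Yes

This is the double negation of excluded middle, which is intuitionistically derivable.
Assuming ¬(P ∨ ¬P): from P we'd get P ∨ ¬P, so ¬P; but then P ∨ ¬P again — contradiction. Hence ¬¬(P ∨ ¬P).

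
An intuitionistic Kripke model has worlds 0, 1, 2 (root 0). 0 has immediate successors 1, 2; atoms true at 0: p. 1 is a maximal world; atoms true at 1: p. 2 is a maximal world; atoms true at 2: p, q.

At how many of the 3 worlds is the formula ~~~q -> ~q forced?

3

0: forces it.
1: forces it.
2: forces it.
Worlds forcing the formula: {0, 1, 2}.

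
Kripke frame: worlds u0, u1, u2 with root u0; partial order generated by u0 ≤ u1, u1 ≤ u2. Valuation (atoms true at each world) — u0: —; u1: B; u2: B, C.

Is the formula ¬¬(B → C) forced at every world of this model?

u0 ⊩ ¬¬(B → C): no world accessible from u0 forces ¬(B → C).
Since the root u0 forces ¬¬(B → C) and forcing is persistent (monotone upward), every world forces it.

Yes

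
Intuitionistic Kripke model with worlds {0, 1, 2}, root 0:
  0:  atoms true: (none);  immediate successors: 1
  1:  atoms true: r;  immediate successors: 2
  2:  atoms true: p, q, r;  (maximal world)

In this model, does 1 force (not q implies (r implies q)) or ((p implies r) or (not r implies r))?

Yes

1 forces (not q implies (r implies q)) or ((p implies r) or (not r implies r)) via the disjunct not q implies (r implies q).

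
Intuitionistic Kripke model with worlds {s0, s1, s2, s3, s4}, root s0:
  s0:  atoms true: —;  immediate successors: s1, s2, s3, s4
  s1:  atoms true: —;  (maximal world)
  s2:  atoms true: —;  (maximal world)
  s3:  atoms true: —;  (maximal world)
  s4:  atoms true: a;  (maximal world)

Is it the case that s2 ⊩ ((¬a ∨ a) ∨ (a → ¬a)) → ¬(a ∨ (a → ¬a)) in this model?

s2 ⊮ ((¬a ∨ a) ∨ (a → ¬a)) → ¬(a ∨ (a → ¬a)): already at s2 itself, s2 ⊩ (¬a ∨ a) ∨ (a → ¬a) but s2 ⊮ ¬(a ∨ (a → ¬a)).
s2 ⊮ ¬(a ∨ (a → ¬a)) since s2 is accessible from s2 and s2 ⊩ a ∨ (a → ¬a).
s2 ⊩ a ∨ (a → ¬a) via the disjunct a → ¬a.

No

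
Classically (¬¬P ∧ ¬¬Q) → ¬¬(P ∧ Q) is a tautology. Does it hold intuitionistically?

This is the distribution of double negation over conjunction, which is intuitionistically derivable.
Assume ¬¬P, ¬¬Q, and ¬(P ∧ Q). From P we'd get ¬Q (since P ∧ Q is refuted), contradicting ¬¬Q; so ¬P, contradicting ¬¬P.

Yes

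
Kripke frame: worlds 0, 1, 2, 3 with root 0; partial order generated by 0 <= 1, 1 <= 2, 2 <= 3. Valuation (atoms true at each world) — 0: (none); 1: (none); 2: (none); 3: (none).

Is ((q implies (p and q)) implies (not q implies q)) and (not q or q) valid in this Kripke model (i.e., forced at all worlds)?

No

Not every world: 0 does not force ((q implies (p and q)) implies (not q implies q)) and (not q or q).
0 does not force ((q implies (p and q)) implies (not q implies q)) and (not q or q) since 0 fails (q implies (p and q)) implies (not q implies q).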